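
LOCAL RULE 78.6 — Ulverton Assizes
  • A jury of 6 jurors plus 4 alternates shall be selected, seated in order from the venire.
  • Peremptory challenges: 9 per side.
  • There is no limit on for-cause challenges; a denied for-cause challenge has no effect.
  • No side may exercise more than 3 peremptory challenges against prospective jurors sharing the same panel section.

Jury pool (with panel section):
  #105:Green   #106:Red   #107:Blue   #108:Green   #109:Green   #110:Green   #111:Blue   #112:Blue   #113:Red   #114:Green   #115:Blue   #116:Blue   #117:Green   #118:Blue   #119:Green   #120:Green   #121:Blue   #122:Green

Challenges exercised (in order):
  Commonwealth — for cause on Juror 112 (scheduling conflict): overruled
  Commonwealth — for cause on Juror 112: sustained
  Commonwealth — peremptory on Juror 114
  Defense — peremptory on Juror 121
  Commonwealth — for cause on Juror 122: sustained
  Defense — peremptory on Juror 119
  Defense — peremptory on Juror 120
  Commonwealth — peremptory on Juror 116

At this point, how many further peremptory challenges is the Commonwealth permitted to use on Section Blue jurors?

2

Commonwealth peremptories so far: #114, #116 — 2 of 9 used, 7 left overall.
Against Section Blue: #116 — 1 used; per-section cap 3 leaves 2.
Binding limit: min(7, 2) = 2.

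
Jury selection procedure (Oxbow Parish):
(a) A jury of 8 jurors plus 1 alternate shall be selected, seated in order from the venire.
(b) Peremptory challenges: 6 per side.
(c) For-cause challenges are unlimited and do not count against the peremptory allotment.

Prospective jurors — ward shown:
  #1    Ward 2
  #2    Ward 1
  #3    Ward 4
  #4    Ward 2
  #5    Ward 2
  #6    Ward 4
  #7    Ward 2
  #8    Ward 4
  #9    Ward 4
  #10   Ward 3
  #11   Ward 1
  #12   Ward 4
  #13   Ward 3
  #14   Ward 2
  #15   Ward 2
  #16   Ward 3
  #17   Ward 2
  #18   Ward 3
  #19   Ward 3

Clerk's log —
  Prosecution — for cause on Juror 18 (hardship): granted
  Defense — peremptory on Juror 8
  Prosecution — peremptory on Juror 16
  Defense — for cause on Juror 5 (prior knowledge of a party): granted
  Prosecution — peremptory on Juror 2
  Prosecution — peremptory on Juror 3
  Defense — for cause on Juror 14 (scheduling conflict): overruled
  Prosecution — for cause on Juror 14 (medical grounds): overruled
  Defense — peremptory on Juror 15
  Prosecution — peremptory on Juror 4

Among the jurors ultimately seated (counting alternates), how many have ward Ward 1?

Removed: #2, #3, #4, #5, #8, #15, #16, #18.
Seated (9 incl. alternates): #1, #6, #7, #9, #10, #11, #12, #13, #14.
Of those, in Ward 1: #11 → 1.

1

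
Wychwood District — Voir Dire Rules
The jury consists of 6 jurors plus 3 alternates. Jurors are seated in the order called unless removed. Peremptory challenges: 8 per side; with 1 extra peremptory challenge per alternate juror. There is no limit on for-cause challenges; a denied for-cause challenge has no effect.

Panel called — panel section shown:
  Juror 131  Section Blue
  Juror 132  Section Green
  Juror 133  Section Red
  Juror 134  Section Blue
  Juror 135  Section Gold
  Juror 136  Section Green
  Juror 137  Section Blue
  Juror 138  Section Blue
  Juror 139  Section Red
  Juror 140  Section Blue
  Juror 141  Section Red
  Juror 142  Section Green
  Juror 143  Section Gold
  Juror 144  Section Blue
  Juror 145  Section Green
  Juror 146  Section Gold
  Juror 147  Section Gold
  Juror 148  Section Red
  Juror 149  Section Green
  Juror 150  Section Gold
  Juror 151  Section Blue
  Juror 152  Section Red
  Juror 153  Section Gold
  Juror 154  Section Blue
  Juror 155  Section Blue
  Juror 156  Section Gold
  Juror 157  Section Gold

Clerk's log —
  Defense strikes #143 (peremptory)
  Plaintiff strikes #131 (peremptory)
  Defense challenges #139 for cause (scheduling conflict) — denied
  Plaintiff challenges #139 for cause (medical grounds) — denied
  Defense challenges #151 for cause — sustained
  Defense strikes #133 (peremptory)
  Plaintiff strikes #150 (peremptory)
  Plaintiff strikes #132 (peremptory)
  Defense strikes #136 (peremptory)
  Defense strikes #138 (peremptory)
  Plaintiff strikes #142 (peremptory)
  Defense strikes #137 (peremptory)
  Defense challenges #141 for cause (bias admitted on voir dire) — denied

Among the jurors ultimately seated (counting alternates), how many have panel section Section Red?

2

Removed: #131, #132, #133, #136, #137, #138, #142, #143, #150, #151.
Seated (9 incl. alternates): #134, #135, #139, #140, #141, #144, #145, #146, #147.
Of those, in Section Red: #139, #141 → 2.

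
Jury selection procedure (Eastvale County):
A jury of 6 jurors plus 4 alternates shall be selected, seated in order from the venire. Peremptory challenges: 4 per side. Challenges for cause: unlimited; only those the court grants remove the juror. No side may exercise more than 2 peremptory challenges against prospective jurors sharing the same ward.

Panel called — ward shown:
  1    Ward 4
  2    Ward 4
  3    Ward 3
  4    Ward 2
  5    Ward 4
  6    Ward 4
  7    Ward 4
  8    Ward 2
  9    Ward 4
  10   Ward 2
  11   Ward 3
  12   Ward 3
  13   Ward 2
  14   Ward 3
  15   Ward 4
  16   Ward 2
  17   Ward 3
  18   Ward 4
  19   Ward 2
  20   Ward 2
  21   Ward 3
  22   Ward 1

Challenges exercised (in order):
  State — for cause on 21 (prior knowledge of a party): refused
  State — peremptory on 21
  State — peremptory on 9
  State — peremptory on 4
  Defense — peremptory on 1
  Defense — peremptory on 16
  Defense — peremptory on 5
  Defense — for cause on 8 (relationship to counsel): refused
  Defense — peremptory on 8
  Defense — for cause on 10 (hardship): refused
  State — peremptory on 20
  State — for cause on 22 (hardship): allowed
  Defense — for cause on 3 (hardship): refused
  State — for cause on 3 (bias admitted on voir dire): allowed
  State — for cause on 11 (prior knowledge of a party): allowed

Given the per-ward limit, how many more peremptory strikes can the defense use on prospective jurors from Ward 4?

0

Defense peremptories so far: #1, #16, #5, #8 — 4 of 4 used, 0 left overall.
Against Ward 4: #1, #5 — 2 used; per-ward cap 2 leaves 0.
Binding limit: min(0, 0) = 0.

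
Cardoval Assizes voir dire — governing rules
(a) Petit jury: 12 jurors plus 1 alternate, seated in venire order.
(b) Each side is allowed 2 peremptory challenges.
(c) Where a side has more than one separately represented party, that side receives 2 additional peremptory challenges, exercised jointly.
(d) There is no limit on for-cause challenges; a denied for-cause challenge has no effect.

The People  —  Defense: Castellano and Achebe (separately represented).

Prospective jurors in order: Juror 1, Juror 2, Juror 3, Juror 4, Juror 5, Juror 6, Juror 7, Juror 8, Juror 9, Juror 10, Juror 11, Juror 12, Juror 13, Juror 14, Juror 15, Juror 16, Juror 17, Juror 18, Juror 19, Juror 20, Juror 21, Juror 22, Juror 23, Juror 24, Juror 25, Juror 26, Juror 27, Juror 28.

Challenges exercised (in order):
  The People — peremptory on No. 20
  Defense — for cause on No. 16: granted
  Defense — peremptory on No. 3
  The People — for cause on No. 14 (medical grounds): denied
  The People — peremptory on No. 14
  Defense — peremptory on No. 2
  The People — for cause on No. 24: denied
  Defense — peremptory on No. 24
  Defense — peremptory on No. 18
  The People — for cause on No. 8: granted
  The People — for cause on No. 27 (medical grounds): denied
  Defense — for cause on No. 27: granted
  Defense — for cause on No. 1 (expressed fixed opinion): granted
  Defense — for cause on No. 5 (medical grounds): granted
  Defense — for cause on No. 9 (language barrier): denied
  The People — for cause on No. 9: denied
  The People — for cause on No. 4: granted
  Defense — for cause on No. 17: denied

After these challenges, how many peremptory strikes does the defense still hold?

0

Defense allotment: 2 base + 2 multi-party = 4.
Defense peremptories used: #3, #2, #24, #18 — 4 (for-cause on #16, #27, #1, #5, #9, #17 don't count).
Remaining: 4 − 4 = 0.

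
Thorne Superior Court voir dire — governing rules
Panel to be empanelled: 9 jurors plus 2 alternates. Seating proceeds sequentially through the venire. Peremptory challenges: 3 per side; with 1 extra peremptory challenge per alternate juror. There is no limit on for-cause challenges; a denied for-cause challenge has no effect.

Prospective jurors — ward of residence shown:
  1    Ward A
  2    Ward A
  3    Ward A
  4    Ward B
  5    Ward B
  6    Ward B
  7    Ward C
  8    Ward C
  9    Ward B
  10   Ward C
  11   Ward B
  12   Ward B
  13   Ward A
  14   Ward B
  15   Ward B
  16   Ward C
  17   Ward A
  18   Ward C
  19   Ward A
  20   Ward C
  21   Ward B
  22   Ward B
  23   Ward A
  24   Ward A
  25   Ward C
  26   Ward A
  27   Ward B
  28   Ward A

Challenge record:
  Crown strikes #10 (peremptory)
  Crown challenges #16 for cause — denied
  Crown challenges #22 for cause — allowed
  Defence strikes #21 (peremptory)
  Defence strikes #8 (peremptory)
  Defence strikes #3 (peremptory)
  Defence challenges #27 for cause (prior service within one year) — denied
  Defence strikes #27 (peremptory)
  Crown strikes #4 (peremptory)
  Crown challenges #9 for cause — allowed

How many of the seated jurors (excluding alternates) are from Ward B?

5

Removed: #3, #4, #8, #9, #10, #21, #22, #27.
Seated jurors 1–9: #1, #2, #5, #6, #7, #11, #12, #13, #14 (alternates #15, #16 not counted).
Of those, in Ward B: #5, #6, #11, #12, #14 → 5.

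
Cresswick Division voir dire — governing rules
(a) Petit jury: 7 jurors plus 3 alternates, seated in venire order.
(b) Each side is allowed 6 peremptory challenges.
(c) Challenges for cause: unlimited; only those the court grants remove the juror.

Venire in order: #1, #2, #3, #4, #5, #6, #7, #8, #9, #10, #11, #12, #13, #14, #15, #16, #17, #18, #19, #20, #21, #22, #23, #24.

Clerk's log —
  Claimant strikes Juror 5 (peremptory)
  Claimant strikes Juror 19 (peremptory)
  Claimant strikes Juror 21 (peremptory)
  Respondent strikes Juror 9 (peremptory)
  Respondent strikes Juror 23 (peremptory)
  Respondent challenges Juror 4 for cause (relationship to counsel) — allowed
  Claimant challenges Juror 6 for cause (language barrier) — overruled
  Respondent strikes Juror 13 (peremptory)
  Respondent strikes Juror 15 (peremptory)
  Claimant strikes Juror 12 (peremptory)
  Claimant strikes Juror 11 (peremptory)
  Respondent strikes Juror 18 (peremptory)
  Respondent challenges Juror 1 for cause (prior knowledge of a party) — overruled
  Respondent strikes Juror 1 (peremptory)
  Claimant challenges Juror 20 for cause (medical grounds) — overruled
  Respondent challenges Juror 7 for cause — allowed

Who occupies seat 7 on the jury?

Removed: #1, #4, #5, #7, #9, #11, #12, #13, #15, #18, #19, #21, #23. (#6, #20 stay — for-cause denied.)
Filling seats in venire order through position 7: #2, #3, #6, #8, #10, #14, #16.
So seat 7 is #16.

16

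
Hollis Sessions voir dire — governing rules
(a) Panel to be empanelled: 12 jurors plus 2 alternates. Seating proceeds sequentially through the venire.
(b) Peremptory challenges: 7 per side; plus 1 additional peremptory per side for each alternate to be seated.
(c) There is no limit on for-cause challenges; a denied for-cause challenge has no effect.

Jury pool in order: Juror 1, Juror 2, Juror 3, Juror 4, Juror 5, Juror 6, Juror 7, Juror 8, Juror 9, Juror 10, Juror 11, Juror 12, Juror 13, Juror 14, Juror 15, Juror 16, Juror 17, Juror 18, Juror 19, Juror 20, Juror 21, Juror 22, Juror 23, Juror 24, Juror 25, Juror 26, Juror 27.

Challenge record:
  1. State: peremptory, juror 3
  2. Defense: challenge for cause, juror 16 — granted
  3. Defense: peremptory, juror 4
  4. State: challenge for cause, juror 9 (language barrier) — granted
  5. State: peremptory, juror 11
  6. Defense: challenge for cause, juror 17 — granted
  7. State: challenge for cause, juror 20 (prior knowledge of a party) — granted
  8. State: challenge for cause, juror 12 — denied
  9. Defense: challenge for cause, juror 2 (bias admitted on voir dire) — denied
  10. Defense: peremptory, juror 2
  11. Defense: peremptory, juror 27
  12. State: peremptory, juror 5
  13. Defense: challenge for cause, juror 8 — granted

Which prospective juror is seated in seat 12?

22

Removed: #2, #3, #4, #5, #8, #9, #11, #16, #17, #20, #27. (#12 stays — for-cause denied.)
Filling seats in venire order through position 12: #1, #6, #7, #10, #12, #13, #14, #15, #18, #19, #21, #22.
So seat 12 is #22.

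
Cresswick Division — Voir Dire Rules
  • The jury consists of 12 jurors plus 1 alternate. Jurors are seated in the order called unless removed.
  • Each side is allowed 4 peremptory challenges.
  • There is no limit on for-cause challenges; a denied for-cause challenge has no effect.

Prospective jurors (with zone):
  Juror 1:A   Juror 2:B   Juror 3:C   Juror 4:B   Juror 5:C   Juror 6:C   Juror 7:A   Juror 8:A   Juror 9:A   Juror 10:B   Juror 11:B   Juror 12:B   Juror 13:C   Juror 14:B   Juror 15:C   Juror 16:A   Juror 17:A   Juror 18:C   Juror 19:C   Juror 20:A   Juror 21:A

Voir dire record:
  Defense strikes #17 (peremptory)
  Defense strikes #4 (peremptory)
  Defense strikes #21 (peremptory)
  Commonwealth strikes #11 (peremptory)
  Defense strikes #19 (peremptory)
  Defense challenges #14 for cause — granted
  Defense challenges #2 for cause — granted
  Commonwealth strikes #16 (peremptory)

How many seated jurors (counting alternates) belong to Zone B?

Removed: #2, #4, #11, #14, #16, #17, #19, #21.
Seated (13 incl. alternates): #1, #3, #5, #6, #7, #8, #9, #10, #12, #13, #15, #18, #20.
Of those, in Zone B: #10, #12 → 2.

2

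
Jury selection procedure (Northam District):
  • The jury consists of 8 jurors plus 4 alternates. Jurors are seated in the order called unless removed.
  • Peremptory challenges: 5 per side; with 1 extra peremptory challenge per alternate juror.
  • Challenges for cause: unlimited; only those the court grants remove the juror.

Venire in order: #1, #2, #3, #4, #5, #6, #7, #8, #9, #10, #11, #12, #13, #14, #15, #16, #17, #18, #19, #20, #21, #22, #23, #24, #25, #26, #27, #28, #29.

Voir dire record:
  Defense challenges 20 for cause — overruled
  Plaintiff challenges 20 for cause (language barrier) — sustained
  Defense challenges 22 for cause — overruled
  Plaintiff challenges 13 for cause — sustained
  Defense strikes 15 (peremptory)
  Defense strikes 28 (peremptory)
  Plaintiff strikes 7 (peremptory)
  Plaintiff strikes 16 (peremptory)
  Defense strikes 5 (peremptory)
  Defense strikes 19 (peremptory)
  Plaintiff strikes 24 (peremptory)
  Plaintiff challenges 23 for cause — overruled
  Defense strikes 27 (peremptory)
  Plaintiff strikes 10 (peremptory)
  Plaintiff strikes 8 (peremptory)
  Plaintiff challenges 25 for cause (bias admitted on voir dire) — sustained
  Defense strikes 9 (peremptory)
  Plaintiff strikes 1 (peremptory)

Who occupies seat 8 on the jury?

17

Removed: #1, #5, #7, #8, #9, #10, #13, #15, #16, #19, #20, #24, #25, #27, #28. (#22, #23 stay — for-cause denied.)
Seating in order: seats 1–8 → #2, #3, #4, #6, #11, #12, #14, #17; alternates → #18, #21, #22, #23.
So seat 8 is #17.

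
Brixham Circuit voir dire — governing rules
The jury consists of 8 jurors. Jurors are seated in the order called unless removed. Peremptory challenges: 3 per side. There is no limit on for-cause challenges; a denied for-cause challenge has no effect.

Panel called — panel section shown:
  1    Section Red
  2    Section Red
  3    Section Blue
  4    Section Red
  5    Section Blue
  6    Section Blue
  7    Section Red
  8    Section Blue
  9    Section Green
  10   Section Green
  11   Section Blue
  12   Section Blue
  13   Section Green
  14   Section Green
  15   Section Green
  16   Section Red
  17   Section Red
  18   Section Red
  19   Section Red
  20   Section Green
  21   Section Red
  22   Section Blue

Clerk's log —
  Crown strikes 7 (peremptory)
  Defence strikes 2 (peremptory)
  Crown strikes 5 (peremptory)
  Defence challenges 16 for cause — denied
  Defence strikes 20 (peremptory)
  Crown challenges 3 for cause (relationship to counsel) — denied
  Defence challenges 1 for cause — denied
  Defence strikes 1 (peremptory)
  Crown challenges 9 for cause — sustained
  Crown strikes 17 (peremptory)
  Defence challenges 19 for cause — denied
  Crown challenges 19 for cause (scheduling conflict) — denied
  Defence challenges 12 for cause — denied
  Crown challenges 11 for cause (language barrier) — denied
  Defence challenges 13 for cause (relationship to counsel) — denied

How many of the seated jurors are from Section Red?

Removed: #1, #2, #5, #7, #9, #17, #20.
Seated jurors 1–8: #3, #4, #6, #8, #10, #11, #12, #13.
Of those, in Section Red: #4 → 1.

1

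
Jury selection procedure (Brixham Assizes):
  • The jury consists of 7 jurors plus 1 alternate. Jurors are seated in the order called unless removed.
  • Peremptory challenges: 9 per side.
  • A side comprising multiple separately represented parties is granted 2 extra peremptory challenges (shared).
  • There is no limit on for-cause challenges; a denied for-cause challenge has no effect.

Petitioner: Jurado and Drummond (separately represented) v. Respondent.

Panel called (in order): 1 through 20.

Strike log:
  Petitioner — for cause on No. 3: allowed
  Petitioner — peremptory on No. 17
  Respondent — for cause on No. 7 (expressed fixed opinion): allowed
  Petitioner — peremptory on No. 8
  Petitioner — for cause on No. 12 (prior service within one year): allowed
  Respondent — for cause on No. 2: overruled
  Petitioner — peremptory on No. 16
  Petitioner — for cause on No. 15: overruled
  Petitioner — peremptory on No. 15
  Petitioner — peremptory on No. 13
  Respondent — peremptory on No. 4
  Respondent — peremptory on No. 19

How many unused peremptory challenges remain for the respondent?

Respondent allotment: 9.
Respondent peremptories used: #4, #19 — 2 (for-cause on #7, #2 don't count).
Remaining: 9 − 2 = 7.

7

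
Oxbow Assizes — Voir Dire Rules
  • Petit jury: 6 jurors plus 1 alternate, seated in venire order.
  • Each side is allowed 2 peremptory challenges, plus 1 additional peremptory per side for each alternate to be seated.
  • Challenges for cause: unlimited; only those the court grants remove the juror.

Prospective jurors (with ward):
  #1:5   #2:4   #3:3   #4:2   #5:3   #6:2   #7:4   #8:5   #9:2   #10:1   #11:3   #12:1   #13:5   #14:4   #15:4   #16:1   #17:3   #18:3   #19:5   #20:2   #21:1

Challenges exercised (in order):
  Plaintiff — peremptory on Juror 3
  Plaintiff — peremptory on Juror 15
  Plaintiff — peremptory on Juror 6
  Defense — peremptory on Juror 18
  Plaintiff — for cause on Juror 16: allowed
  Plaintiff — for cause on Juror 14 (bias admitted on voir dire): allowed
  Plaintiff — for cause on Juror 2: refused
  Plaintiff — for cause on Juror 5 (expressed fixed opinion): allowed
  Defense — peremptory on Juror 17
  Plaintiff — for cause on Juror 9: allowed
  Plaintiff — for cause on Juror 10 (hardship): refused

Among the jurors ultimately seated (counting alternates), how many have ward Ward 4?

2

Removed: #3, #5, #6, #9, #14, #15, #16, #17, #18.
Seated (7 incl. alternates): #1, #2, #4, #7, #8, #10, #11.
Of those, in Ward 4: #2, #7 → 2.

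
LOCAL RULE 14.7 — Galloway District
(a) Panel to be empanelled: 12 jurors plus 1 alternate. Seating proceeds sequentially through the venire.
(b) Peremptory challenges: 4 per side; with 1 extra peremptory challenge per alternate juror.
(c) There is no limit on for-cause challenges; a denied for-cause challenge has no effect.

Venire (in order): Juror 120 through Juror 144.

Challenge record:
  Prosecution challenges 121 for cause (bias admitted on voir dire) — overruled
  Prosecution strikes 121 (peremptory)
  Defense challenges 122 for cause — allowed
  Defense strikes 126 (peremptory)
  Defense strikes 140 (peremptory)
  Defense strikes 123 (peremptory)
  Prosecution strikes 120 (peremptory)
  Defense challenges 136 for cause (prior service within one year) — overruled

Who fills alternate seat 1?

137

Removed: #120, #121, #122, #123, #126, #140. (#136 stays — for-cause denied.)
Seating in order: seats 1–12 → #124, #125, #127, #128, #129, #130, #131, #132, #133, #134, #135, #136; alternates → #137.
So alternate 1 is #137.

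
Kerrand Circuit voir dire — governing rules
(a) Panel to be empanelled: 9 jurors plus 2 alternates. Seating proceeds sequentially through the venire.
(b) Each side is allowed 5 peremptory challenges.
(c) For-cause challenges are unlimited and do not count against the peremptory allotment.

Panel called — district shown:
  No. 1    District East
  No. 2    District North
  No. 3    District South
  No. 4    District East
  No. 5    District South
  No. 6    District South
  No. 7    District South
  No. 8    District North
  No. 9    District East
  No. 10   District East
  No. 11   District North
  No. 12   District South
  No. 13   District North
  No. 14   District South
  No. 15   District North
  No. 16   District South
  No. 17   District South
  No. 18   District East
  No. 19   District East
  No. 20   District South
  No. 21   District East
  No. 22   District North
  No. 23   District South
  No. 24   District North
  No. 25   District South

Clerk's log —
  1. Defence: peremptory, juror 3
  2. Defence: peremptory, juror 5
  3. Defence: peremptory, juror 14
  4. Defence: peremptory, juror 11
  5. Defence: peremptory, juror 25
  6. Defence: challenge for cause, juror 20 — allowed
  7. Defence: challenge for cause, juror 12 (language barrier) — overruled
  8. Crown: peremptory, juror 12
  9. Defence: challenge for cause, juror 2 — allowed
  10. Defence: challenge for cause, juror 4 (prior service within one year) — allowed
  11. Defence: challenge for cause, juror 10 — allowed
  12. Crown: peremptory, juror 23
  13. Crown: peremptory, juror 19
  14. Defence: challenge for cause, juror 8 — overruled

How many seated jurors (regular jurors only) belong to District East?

Removed: #2, #3, #4, #5, #10, #11, #12, #14, #19, #20, #23, #25.
Seated jurors 1–9: #1, #6, #7, #8, #9, #13, #15, #16, #17 (alternates #18, #21 not counted).
Of those, in District East: #1, #9 → 2.

2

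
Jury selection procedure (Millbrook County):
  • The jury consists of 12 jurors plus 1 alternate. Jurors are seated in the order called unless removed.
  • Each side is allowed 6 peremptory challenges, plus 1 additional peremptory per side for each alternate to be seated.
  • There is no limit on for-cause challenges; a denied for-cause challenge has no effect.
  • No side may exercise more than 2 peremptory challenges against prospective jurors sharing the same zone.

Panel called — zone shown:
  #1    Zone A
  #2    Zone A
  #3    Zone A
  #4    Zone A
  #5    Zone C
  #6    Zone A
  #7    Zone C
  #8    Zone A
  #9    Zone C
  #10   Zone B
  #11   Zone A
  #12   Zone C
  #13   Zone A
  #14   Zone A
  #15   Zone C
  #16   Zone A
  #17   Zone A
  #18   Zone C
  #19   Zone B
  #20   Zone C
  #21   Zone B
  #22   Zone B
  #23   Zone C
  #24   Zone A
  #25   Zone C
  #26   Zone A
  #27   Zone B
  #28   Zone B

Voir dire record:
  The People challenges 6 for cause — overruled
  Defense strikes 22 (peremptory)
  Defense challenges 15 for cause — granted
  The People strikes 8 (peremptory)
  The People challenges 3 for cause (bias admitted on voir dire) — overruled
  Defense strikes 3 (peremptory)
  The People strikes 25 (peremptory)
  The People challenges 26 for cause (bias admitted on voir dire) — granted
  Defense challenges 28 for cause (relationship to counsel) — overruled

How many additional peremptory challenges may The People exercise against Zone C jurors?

The People peremptories so far: #8, #25 — 2 of 7 used, 5 left overall.
Against Zone C: #25 — 1 used; per-zone cap 2 leaves 1.
Binding limit: min(5, 1) = 1.

1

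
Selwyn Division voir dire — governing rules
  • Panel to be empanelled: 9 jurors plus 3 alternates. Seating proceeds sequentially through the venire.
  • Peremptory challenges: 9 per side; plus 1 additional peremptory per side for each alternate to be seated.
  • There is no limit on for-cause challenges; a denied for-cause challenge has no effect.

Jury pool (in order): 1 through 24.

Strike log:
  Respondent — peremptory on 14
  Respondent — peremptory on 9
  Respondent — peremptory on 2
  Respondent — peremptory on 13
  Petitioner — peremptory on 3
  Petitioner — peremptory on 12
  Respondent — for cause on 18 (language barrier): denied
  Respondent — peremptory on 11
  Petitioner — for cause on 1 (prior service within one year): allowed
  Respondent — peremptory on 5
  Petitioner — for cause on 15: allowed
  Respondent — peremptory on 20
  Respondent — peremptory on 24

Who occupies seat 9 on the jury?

Removed: #1, #2, #3, #5, #9, #11, #12, #13, #14, #15, #20, #24. (#18 stays — for-cause denied.)
Seating in order: seats 1–9 → #4, #6, #7, #8, #10, #16, #17, #18, #19; alternates → #21, #22, #23.
So seat 9 is #19.

19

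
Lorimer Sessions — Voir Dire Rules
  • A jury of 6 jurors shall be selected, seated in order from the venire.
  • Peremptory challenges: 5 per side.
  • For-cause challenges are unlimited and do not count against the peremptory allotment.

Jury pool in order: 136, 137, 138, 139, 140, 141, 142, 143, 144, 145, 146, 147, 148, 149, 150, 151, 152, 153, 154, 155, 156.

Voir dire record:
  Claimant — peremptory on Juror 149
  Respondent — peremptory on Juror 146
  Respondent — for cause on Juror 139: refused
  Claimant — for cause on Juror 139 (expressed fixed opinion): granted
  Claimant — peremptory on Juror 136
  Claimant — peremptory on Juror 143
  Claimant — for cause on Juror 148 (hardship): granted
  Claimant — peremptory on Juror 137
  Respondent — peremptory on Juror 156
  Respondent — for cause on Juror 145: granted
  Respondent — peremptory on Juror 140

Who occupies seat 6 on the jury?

Removed: #136, #137, #139, #140, #143, #145, #146, #148, #149, #156.
Seating in order: seats 1–6 → #138, #141, #142, #144, #147, #150.
So seat 6 is #150.

150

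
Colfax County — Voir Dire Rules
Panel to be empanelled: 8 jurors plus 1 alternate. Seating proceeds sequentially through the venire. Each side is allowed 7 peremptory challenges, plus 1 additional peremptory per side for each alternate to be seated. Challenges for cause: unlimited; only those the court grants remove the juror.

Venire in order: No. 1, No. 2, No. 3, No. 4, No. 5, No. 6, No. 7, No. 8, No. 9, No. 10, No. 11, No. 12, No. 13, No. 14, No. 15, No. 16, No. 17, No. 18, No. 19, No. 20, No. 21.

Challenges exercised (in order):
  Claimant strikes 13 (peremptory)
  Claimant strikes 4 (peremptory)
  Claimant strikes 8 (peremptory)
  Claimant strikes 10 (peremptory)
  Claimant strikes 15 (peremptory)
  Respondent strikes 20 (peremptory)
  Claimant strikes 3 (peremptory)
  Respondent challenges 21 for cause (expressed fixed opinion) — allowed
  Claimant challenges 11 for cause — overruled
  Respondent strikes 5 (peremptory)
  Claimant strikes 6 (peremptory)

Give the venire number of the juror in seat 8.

Removed: #3, #4, #5, #6, #8, #10, #13, #15, #20, #21. (#11 stays — for-cause denied.)
Seating in order: seats 1–8 → #1, #2, #7, #9, #11, #12, #14, #16; alternates → #17.
So seat 8 is #16.

16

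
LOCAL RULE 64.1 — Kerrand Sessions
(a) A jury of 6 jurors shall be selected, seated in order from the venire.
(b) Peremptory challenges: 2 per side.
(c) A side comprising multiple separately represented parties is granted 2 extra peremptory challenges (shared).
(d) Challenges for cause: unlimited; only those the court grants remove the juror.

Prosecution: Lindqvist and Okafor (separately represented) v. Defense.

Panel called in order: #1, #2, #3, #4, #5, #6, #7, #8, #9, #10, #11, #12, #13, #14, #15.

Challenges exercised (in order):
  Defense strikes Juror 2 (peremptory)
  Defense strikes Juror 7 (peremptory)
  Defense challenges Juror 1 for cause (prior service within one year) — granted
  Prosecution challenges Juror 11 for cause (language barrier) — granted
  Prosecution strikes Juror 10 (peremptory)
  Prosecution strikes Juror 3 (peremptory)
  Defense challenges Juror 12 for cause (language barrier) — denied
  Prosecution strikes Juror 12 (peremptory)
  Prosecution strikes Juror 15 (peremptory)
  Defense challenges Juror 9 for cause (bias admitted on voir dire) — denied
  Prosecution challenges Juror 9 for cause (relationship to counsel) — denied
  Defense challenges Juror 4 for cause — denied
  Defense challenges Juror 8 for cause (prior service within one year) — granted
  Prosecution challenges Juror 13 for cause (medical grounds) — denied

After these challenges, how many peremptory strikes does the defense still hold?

Defense allotment: 2.
Defense peremptories used: #2, #7 — 2 (for-cause on #1, #12, #9, #4, #8 don't count).
Remaining: 2 − 2 = 0.

0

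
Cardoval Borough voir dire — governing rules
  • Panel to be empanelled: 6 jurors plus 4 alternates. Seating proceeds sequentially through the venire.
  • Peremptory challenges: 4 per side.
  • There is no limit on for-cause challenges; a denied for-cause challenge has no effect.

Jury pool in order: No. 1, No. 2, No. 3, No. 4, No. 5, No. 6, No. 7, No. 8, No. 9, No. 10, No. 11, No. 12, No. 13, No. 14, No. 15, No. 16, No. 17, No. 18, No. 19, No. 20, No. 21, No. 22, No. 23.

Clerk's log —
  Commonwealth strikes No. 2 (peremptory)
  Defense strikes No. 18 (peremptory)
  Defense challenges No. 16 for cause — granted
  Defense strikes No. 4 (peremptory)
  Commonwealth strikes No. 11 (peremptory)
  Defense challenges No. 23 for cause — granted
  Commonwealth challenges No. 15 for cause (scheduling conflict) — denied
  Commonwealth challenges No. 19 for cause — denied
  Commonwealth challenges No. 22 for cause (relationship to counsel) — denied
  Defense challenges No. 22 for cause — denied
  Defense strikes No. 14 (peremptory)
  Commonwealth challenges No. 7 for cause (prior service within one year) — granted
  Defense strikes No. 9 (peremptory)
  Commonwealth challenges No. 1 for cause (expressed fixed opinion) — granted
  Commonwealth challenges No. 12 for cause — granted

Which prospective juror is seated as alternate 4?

20

Removed: #1, #2, #4, #7, #9, #11, #12, #14, #16, #18, #23. (#15, #19, #22 stay — for-cause denied.)
Filling seats in venire order through position 10: #3, #5, #6, #8, #10, #13, #15, #17, #19, #20.
So alternate 4 is #20.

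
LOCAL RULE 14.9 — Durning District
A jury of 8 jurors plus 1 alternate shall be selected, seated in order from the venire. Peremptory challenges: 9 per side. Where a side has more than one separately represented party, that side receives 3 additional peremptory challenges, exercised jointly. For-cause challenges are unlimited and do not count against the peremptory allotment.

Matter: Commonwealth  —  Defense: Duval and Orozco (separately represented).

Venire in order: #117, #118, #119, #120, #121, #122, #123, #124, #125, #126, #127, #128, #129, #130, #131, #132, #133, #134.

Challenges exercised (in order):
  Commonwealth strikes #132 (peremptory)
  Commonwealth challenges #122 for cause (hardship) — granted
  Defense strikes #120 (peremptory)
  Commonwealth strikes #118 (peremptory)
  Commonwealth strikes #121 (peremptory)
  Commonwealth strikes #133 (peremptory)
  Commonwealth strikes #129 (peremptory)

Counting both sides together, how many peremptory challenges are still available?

Commonwealth allotment: 9. Defense allotment: 9 base + 3 multi-party = 12.
Commonwealth peremptories used: #132, #118, #121, #133, #129 — 5 (the for-cause on #122 doesn't count).
Defense peremptories used: #120 — 1.
Remaining: (9 − 5) + (12 − 1) = 15.

15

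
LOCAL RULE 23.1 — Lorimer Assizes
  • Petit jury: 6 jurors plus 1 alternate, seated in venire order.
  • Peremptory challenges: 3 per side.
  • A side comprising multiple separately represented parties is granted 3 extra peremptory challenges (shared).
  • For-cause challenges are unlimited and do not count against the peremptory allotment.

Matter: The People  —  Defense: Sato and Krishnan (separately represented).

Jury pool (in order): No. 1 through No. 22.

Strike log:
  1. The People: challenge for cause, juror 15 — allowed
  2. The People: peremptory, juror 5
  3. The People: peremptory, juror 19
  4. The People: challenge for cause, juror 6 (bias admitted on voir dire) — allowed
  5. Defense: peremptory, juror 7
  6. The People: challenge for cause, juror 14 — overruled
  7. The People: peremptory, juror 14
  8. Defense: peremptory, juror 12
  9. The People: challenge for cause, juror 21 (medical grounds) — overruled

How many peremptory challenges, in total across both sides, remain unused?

4

The People allotment: 3. Defense allotment: 3 base + 3 multi-party = 6.
The People peremptories used: #5, #19, #14 — 3 (for-cause on #15, #6, #14, #21 don't count).
Defense peremptories used: #7, #12 — 2.
Remaining: (3 − 3) + (6 − 2) = 4.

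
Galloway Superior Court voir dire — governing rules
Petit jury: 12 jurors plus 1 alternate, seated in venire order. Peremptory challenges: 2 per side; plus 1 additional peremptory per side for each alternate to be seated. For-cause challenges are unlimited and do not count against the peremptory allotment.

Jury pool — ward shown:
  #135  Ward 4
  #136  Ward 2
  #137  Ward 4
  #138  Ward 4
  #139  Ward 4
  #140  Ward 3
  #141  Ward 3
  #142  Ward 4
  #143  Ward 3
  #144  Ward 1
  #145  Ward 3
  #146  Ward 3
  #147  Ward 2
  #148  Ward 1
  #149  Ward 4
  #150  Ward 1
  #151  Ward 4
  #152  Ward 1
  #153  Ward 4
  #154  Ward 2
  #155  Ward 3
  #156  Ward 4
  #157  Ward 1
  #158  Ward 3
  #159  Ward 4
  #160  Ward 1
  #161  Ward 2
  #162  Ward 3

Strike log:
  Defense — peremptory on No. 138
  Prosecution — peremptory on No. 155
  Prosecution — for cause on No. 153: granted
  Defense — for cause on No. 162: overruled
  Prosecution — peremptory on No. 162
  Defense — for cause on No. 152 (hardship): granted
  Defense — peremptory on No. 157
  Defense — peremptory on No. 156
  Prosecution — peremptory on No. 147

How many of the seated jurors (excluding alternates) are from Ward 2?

Removed: #138, #147, #152, #153, #155, #156, #157, #162.
Seated jurors 1–12: #135, #136, #137, #139, #140, #141, #142, #143, #144, #145, #146, #148 (alternates #149 not counted).
Of those, in Ward 2: #136 → 1.

1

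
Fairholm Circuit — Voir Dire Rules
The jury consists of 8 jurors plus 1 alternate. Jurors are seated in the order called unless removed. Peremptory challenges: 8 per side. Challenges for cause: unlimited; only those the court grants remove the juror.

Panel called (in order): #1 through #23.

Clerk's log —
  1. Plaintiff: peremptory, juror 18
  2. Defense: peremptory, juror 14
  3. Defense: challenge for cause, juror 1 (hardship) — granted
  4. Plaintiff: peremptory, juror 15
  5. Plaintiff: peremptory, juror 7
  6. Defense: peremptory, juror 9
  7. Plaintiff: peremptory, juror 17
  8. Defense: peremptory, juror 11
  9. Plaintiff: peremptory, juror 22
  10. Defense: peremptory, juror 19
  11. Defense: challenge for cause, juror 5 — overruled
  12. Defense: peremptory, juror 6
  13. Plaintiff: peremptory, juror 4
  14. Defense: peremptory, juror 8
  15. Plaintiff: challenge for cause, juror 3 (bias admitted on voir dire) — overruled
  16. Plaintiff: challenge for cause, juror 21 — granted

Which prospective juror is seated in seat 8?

Removed: #1, #4, #6, #7, #8, #9, #11, #14, #15, #17, #18, #19, #21, #22. (#3, #5 stay — for-cause denied.)
Seating in order: seats 1–8 → #2, #3, #5, #10, #12, #13, #16, #20; alternates → #23.
So seat 8 is #20.

20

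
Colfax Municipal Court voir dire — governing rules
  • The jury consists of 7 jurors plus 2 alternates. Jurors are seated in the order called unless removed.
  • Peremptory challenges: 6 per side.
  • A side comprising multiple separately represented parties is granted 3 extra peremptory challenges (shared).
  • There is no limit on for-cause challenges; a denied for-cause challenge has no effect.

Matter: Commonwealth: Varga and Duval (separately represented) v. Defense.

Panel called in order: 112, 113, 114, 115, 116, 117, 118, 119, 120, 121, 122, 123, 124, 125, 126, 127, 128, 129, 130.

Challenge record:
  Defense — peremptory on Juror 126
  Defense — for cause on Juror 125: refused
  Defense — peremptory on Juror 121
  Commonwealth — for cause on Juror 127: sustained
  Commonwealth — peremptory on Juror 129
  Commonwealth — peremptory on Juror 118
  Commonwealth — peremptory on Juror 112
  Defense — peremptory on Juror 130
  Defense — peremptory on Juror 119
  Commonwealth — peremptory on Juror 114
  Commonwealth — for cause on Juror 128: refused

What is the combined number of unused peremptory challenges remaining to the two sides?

7

Commonwealth allotment: 6 base + 3 multi-party = 9. Defense allotment: 6.
Commonwealth peremptories used: #129, #118, #112, #114 — 4 (for-cause on #127, #128 don't count).
Defense peremptories used: #126, #121, #130, #119 — 4 (the for-cause on #125 doesn't count).
Remaining: (9 − 4) + (6 − 4) = 7.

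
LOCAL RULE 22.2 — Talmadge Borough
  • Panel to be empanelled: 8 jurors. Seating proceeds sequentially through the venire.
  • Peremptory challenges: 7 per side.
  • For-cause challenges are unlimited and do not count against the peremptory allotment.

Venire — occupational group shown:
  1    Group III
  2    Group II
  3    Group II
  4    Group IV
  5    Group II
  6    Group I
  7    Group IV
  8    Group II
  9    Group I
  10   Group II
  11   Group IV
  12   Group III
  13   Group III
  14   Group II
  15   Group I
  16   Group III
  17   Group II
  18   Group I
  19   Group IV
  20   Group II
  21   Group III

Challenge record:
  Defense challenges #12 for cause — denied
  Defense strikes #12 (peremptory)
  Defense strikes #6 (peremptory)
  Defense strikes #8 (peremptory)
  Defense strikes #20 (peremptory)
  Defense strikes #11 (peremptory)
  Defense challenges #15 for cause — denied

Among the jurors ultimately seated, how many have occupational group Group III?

1

Removed: #6, #8, #11, #12, #20.
Seated jurors 1–8: #1, #2, #3, #4, #5, #7, #9, #10.
Of those, in Group III: #1 → 1.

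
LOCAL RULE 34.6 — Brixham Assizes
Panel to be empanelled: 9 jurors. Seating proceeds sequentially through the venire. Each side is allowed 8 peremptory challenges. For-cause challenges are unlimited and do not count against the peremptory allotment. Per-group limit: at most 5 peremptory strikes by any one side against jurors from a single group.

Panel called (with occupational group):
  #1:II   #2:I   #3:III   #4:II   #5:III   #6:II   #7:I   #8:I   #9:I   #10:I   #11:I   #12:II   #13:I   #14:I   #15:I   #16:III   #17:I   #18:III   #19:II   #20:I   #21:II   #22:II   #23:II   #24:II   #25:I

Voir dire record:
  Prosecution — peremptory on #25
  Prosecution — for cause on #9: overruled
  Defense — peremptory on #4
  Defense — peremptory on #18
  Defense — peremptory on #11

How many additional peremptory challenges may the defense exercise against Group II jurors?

Defense peremptories so far: #4, #18, #11 — 3 of 8 used, 5 left overall.
Against Group II: #4 — 1 used; per-group cap 5 leaves 4.
Binding limit: min(5, 4) = 4.

4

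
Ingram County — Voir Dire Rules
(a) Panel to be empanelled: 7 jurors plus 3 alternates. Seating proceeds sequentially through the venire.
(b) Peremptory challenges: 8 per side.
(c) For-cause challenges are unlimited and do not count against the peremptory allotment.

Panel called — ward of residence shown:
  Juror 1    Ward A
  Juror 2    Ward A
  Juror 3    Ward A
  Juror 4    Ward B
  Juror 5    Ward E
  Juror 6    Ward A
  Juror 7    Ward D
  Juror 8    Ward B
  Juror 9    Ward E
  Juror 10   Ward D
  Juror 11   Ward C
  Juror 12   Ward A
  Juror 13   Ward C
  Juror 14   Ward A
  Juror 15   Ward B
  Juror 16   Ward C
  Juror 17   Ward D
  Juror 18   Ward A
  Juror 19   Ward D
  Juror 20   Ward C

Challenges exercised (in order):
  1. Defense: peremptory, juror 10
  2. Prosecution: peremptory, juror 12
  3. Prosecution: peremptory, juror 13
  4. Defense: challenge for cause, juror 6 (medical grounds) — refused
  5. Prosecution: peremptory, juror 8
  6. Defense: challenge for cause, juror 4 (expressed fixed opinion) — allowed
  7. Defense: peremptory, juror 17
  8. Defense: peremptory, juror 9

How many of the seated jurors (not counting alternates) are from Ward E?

1

Removed: #4, #8, #9, #10, #12, #13, #17.
Seated jurors 1–7: #1, #2, #3, #5, #6, #7, #11 (alternates #14, #15, #16 not counted).
Of those, in Ward E: #5 → 1.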